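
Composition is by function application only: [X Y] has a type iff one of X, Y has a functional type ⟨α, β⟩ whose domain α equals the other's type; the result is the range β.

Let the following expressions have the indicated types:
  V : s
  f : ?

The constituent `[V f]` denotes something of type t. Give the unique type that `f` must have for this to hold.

⟨s, t⟩

[V f] is required to be t. V : s cannot yield t as functor, so f : ⟨s, t⟩.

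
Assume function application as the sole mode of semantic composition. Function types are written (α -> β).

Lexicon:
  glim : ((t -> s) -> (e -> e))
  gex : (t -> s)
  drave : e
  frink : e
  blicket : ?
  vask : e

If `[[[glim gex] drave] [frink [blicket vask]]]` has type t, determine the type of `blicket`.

(e -> (e -> (e -> t)))

For [[[glim gex] drave] [frink [blicket vask]]] to have type t with [[glim gex] drave] of type e, [frink [blicket vask]] must be the function: [frink [blicket vask]] : (e -> t).
For [frink [blicket vask]] to have type (e -> t) with frink of type e, [blicket vask] must be the function: [blicket vask] : (e -> (e -> t)).
For [blicket vask] to have type (e -> (e -> t)) with vask of type e, blicket must be the function: blicket : (e -> (e -> (e -> t))).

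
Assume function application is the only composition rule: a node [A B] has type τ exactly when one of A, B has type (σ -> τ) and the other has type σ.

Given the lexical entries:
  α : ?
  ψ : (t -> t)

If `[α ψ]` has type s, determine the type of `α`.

For [α ψ] to have type s with ψ of type (t -> t), α must be the function: α : ((t -> t) -> s).

((t -> t) -> s)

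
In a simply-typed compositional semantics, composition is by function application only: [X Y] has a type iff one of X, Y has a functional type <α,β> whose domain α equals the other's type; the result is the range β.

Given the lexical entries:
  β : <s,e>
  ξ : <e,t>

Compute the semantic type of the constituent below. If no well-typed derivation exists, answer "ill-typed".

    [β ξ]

ill-typed

At [β ξ]: neither <s,e> nor <e,t> can take the other as argument; the node is ill-typed.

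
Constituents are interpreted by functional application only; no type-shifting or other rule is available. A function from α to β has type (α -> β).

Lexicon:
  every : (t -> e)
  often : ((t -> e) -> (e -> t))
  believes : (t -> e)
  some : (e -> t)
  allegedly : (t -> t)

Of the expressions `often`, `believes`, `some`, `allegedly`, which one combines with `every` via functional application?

often

often — combines: often : ((t -> e) -> (e -> t)) takes every : (t -> e) as argument, giving (e -> t).
believes : (t -> e) — every needs t; believes needs t; neither fits.
some : (e -> t) — every needs t; some needs e; neither fits.
allegedly : (t -> t) — every needs t; allegedly needs t; neither fits.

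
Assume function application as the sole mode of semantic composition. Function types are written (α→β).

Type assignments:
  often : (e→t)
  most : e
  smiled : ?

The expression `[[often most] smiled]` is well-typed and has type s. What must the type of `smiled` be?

(t→s)

[[often most] smiled] must have type s. The sister [often most] has type t; that is not a function onto s, so smiled must be the functor, of type (t→s).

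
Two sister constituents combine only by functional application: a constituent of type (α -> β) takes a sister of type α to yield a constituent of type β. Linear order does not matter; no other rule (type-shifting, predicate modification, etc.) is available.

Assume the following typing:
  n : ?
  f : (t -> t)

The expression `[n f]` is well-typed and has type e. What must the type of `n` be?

((t -> t) -> e)

For [n f] to have type e with f of type (t -> t), n must be the function: n : ((t -> t) -> e).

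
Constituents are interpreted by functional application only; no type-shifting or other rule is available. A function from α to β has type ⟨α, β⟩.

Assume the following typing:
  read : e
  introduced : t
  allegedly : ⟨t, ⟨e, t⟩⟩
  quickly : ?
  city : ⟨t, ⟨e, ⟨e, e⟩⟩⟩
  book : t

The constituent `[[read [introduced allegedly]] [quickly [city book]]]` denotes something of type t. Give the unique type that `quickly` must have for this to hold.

[[read [introduced allegedly]] [quickly [city book]]] is required to be t. [read [introduced allegedly]] : t cannot yield t as functor, so [quickly [city book]] : ⟨t, t⟩.
[quickly [city book]] is required to be ⟨t, t⟩. [city book] : ⟨e, ⟨e, e⟩⟩ cannot yield ⟨t, t⟩ as functor, so quickly : ⟨⟨e, ⟨e, e⟩⟩, ⟨t, t⟩⟩.

⟨⟨e, ⟨e, e⟩⟩, ⟨t, t⟩⟩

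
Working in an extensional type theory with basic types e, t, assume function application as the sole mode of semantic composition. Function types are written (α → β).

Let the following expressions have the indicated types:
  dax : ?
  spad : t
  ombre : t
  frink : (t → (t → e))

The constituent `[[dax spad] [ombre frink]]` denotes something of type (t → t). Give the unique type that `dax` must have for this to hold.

(t → ((t → e) → (t → t)))

[[dax spad] [ombre frink]] is required to be (t → t). [ombre frink] : (t → e) cannot yield (t → t) as functor, so [dax spad] : ((t → e) → (t → t)).
[dax spad] is required to be ((t → e) → (t → t)). spad : t cannot yield ((t → e) → (t → t)) as functor, so dax : (t → ((t → e) → (t → t))).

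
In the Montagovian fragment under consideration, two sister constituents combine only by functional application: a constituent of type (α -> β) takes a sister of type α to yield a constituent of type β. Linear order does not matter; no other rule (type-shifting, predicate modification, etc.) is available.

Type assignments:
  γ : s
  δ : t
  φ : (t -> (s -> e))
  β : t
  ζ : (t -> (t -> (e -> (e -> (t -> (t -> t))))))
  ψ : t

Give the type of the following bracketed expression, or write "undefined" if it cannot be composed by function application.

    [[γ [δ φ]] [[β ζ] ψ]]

(e -> (t -> (t -> t)))

[δ φ]: (t -> (s -> e)) applied to t yields (s -> e).
[γ [δ φ]]: (s -> e) applied to s yields e.
[β ζ]: (t -> (t -> (e -> (e -> (t -> (t -> t)))))) applied to t yields (t -> (e -> (e -> (t -> (t -> t))))).
[[β ζ] ψ]: (t -> (e -> (e -> (t -> (t -> t))))) applied to t yields (e -> (e -> (t -> (t -> t)))).
[[γ [δ φ]] [[β ζ] ψ]]: (e -> (e -> (t -> (t -> t)))) applied to e yields (e -> (t -> (t -> t))).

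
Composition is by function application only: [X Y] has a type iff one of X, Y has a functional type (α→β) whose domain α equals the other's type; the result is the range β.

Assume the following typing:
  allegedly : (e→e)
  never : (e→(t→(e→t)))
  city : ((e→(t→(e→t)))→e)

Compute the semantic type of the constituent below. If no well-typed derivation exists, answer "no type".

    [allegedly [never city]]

[never city]: city is ((e→(t→(e→t)))→e), never is (e→(t→(e→t))); result e.
[allegedly [never city]]: allegedly is (e→e), [never city] is e; result e.

e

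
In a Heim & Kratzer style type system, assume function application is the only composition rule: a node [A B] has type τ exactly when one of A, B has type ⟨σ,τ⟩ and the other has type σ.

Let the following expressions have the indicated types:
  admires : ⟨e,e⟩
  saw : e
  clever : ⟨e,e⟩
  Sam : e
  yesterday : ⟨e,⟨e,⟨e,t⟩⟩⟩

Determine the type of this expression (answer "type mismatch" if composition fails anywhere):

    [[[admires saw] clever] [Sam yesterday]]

[admires saw]: admires is ⟨e,e⟩, saw is e; result e.
[[admires saw] clever]: clever is ⟨e,e⟩, [admires saw] is e; result e.
[Sam yesterday]: yesterday is ⟨e,⟨e,⟨e,t⟩⟩⟩, Sam is e; result ⟨e,⟨e,t⟩⟩.
[[[admires saw] clever] [Sam yesterday]]: [Sam yesterday] is ⟨e,⟨e,t⟩⟩, [[admires saw] clever] is e; result ⟨e,t⟩.

⟨e,t⟩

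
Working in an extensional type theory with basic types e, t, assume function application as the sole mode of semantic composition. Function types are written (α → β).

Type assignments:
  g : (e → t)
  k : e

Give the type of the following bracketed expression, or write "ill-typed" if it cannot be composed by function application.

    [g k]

[g k]: functor g : (e → t), argument k : e; result t.

t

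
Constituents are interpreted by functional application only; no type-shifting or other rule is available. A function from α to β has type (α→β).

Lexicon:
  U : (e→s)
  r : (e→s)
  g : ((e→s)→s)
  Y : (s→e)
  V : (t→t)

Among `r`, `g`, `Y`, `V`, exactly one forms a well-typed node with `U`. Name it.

g

r : (e→s) — U needs e; r needs e; neither fits.
g — combines: g : ((e→s)→s) takes U : (e→s) as argument, giving s.
Y : (s→e) — U needs e; Y needs s; neither fits.
V : (t→t) — U needs e; V needs t; neither fits.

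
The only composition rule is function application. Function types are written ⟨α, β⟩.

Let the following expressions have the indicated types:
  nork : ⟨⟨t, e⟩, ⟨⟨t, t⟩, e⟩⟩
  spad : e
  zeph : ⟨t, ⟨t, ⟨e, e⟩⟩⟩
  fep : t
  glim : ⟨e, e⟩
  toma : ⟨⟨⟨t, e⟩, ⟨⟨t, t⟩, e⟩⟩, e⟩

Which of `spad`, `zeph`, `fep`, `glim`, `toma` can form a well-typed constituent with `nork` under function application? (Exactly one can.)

toma

spad : e — nork needs ⟨t, e⟩; spad needs nothing (atomic); neither fits.
zeph : ⟨t, ⟨t, ⟨e, e⟩⟩⟩ — nork needs ⟨t, e⟩; zeph needs t; neither fits.
fep : t — nork needs ⟨t, e⟩; fep needs nothing (atomic); neither fits.
glim : ⟨e, e⟩ — nork needs ⟨t, e⟩; glim needs e; neither fits.
toma — combines: toma : ⟨⟨⟨t, e⟩, ⟨⟨t, t⟩, e⟩⟩, e⟩ takes nork : ⟨⟨t, e⟩, ⟨⟨t, t⟩, e⟩⟩ as argument, giving e.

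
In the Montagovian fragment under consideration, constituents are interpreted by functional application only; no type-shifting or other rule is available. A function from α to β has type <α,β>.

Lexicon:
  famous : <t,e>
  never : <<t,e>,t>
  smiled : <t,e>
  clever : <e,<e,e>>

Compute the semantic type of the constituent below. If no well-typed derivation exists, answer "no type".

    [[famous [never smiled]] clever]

[never smiled]: functor never : <<t,e>,t>, argument smiled : <t,e>; result t.
[famous [never smiled]]: functor famous : <t,e>, argument [never smiled] : t; result e.
[[famous [never smiled]] clever]: functor clever : <e,<e,e>>, argument [famous [never smiled]] : e; result <e,e>.

<e,e>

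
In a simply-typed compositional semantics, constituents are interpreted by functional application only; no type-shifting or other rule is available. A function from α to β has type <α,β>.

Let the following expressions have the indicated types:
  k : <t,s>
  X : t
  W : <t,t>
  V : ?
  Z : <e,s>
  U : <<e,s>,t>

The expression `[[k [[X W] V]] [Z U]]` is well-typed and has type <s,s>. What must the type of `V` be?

<t,<<t,s>,<t,<s,s>>>>

[[k [[X W] V]] [Z U]] is required to be <s,s>. [Z U] : t cannot yield <s,s> as functor, so [k [[X W] V]] : <t,<s,s>>.
[k [[X W] V]] is required to be <t,<s,s>>. k : <t,s> cannot yield <t,<s,s>> as functor, so [[X W] V] : <<t,s>,<t,<s,s>>>.
[[X W] V] is required to be <<t,s>,<t,<s,s>>>. [X W] : t cannot yield <<t,s>,<t,<s,s>>> as functor, so V : <t,<<t,s>,<t,<s,s>>>>.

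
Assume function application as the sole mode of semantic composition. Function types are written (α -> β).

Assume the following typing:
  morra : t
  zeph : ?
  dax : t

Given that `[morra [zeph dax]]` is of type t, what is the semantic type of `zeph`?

[morra [zeph dax]] is required to be t. morra : t cannot yield t as functor, so [zeph dax] : (t -> t).
[zeph dax] is required to be (t -> t). dax : t cannot yield (t -> t) as functor, so zeph : (t -> (t -> t)).

(t -> (t -> t))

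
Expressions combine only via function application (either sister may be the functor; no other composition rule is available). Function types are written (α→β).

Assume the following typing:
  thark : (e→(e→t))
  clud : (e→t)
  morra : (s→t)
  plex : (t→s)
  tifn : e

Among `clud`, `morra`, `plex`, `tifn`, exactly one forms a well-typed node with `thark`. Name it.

clud : (e→t) — no; thark wants e, and clud wants e.
morra : (s→t) — no; thark wants e, and morra wants s.
plex : (t→s) — no; thark wants e, and plex wants t.
tifn — combines: thark : (e→(e→t)) takes tifn : e as argument, giving (e→t).

tifn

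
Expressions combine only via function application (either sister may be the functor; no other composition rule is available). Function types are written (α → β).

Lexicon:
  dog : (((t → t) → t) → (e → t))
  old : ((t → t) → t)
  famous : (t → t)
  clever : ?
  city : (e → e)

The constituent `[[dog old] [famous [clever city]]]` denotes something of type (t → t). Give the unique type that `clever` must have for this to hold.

[[dog old] [famous [clever city]]] is required to be (t → t). [dog old] : (e → t) cannot yield (t → t) as functor, so [famous [clever city]] : ((e → t) → (t → t)).
[famous [clever city]] is required to be ((e → t) → (t → t)). famous : (t → t) cannot yield ((e → t) → (t → t)) as functor, so [clever city] : ((t → t) → ((e → t) → (t → t))).
[clever city] is required to be ((t → t) → ((e → t) → (t → t))). city : (e → e) cannot yield ((t → t) → ((e → t) → (t → t))) as functor, so clever : ((e → e) → ((t → t) → ((e → t) → (t → t)))).

((e → e) → ((t → t) → ((e → t) → (t → t))))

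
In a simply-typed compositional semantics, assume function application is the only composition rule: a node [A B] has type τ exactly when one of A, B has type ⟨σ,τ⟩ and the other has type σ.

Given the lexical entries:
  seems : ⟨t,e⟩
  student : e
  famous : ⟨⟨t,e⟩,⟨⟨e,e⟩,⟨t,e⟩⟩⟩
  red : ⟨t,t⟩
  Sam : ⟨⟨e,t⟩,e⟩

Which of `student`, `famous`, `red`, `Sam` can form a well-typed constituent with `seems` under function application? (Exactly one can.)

famous

student : e — seems needs t; student needs nothing (atomic); neither fits.
famous — combines: famous : ⟨⟨t,e⟩,⟨⟨e,e⟩,⟨t,e⟩⟩⟩ takes seems : ⟨t,e⟩ as argument, giving ⟨⟨e,e⟩,⟨t,e⟩⟩.
red : ⟨t,t⟩ — seems needs t; red needs t; neither fits.
Sam : ⟨⟨e,t⟩,e⟩ — seems needs t; Sam needs ⟨e,t⟩; neither fits.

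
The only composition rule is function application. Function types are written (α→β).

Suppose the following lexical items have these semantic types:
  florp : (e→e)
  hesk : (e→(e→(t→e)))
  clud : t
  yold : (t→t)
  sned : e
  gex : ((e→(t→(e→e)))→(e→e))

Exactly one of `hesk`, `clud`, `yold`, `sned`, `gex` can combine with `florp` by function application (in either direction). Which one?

hesk : (e→(e→(t→e))) — no; florp wants e, and hesk wants e.
clud : t — no; florp wants e, and clud wants nothing (atomic).
yold : (t→t) — no; florp wants e, and yold wants t.
sned — combines: florp : (e→e) takes sned : e as argument, giving e.
gex : ((e→(t→(e→e)))→(e→e)) — no; florp wants e, and gex wants (e→(t→(e→e))).

sned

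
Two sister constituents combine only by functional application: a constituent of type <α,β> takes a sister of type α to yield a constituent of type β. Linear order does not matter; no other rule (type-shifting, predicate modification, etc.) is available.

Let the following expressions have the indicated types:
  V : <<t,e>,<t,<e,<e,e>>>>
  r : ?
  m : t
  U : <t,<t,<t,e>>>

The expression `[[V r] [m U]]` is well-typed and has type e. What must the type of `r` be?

<<<t,e>,<t,<e,<e,e>>>>,<<t,<t,e>>,e>>

[[V r] [m U]] must have type e. The sister [m U] has type <t,<t,e>>; that is not a function onto e, so [V r] must be the functor, of type <<t,<t,e>>,e>.
[V r] must have type <<t,<t,e>>,e>. The sister V has type <<t,e>,<t,<e,<e,e>>>>; that is not a function onto <<t,<t,e>>,e>, so r must be the functor, of type <<<t,e>,<t,<e,<e,e>>>>,<<t,<t,e>>,e>>.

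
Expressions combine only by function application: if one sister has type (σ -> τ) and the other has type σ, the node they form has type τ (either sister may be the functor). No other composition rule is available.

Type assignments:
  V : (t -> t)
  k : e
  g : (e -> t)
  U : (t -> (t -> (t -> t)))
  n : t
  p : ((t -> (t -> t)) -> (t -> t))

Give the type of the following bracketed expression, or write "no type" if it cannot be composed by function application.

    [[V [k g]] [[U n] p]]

At [k g], g : (e -> t) takes k : e, giving t.
At [V [k g]], V : (t -> t) takes [k g] : t, giving t.
At [U n], U : (t -> (t -> (t -> t))) takes n : t, giving (t -> (t -> t)).
At [[U n] p], p : ((t -> (t -> t)) -> (t -> t)) takes [U n] : (t -> (t -> t)), giving (t -> t).
At [[V [k g]] [[U n] p]], [[U n] p] : (t -> t) takes [V [k g]] : t, giving t.

t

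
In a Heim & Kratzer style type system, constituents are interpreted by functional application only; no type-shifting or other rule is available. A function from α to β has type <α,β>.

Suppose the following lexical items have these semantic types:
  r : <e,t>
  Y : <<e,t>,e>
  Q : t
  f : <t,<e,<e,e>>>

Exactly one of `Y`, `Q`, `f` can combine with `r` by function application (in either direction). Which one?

Y

Y — combines: Y : <<e,t>,e> takes r : <e,t> as argument, giving e.
Q : t — neither side's domain matches the other.
f : <t,<e,<e,e>>> — neither side's domain matches the other.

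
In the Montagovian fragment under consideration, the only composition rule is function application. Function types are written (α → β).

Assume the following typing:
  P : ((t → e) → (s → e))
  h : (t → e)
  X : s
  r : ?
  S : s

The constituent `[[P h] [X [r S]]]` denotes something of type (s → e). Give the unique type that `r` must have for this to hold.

[[P h] [X [r S]]] must have type (s → e). The sister [P h] has type (s → e); that is not a function onto (s → e), so [X [r S]] must be the functor, of type ((s → e) → (s → e)).
[X [r S]] must have type ((s → e) → (s → e)). The sister X has type s; that is not a function onto ((s → e) → (s → e)), so [r S] must be the functor, of type (s → ((s → e) → (s → e))).
[r S] must have type (s → ((s → e) → (s → e))). The sister S has type s; that is not a function onto (s → ((s → e) → (s → e))), so r must be the functor, of type (s → (s → ((s → e) → (s → e)))).

(s → (s → ((s → e) → (s → e))))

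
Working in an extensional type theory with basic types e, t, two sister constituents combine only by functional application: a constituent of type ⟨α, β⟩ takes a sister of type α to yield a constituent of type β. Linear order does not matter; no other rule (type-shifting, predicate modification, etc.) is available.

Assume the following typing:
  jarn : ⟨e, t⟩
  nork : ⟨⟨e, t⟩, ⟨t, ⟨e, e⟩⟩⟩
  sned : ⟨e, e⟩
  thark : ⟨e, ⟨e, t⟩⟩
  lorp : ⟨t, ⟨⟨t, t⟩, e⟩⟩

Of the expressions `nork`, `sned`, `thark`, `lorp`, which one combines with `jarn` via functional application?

nork

nork — combines: nork : ⟨⟨e, t⟩, ⟨t, ⟨e, e⟩⟩⟩ takes jarn : ⟨e, t⟩ as argument, giving ⟨t, ⟨e, e⟩⟩.
sned : ⟨e, e⟩ — neither side's domain matches the other.
thark : ⟨e, ⟨e, t⟩⟩ — neither side's domain matches the other.
lorp : ⟨t, ⟨⟨t, t⟩, e⟩⟩ — neither side's domain matches the other.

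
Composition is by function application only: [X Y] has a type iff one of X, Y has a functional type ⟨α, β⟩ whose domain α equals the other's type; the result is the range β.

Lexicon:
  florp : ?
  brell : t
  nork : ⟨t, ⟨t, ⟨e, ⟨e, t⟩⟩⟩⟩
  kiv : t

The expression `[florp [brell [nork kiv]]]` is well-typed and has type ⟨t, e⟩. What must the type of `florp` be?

For [florp [brell [nork kiv]]] to have type ⟨t, e⟩ with [brell [nork kiv]] of type ⟨e, ⟨e, t⟩⟩, florp must be the function: florp : ⟨⟨e, ⟨e, t⟩⟩, ⟨t, e⟩⟩.

⟨⟨e, ⟨e, t⟩⟩, ⟨t, e⟩⟩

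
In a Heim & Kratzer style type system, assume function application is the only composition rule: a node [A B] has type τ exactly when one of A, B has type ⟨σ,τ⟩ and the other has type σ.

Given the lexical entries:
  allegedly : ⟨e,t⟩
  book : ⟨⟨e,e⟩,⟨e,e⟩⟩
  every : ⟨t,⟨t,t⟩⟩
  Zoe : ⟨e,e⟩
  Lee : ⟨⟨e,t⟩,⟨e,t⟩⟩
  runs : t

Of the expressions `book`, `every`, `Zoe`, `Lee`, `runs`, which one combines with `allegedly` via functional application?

book : ⟨⟨e,e⟩,⟨e,e⟩⟩ — does not combine with allegedly.
every : ⟨t,⟨t,t⟩⟩ — does not combine with allegedly.
Zoe : ⟨e,e⟩ — does not combine with allegedly.
Lee — combines: Lee : ⟨⟨e,t⟩,⟨e,t⟩⟩ takes allegedly : ⟨e,t⟩ as argument, giving ⟨e,t⟩.
runs : t — does not combine with allegedly.

Lee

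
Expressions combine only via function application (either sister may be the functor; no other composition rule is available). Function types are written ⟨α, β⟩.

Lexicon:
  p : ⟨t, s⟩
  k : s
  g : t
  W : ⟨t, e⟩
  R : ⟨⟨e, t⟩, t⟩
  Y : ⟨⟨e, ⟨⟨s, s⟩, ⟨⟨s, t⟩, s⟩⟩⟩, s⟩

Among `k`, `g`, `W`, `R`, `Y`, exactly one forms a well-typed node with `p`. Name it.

k : s — no; p wants t, and k wants nothing (atomic).
g — combines: p : ⟨t, s⟩ takes g : t as argument, giving s.
W : ⟨t, e⟩ — no; p wants t, and W wants t.
R : ⟨⟨e, t⟩, t⟩ — no; p wants t, and R wants ⟨e, t⟩.
Y : ⟨⟨e, ⟨⟨s, s⟩, ⟨⟨s, t⟩, s⟩⟩⟩, s⟩ — no; p wants t, and Y wants ⟨e, ⟨⟨s, s⟩, ⟨⟨s, t⟩, s⟩⟩⟩.

g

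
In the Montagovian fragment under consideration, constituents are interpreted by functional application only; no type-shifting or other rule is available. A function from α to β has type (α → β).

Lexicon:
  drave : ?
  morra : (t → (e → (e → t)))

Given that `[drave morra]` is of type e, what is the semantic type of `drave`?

For [drave morra] to have type e with morra of type (t → (e → (e → t))), drave must be the function: drave : ((t → (e → (e → t))) → e).

((t → (e → (e → t))) → e)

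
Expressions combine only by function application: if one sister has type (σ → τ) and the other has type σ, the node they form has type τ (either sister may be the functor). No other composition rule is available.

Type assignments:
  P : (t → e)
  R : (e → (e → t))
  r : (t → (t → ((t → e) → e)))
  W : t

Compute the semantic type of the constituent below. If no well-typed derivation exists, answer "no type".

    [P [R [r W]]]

no type

[r W]: r is (t → (t → ((t → e) → e))), W is t; result (t → ((t → e) → e)).
[R [r W]]: (e → (e → t)) and (t → ((t → e) → e)) cannot combine by function application — type clash.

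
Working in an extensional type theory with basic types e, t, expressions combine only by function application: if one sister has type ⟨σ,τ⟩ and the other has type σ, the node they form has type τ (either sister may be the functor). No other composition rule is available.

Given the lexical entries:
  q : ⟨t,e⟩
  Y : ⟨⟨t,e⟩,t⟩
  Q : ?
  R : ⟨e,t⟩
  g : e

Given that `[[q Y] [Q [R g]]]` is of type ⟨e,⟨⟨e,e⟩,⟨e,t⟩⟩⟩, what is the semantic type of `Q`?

⟨t,⟨t,⟨e,⟨⟨e,e⟩,⟨e,t⟩⟩⟩⟩⟩

[[q Y] [Q [R g]]] is required to be ⟨e,⟨⟨e,e⟩,⟨e,t⟩⟩⟩. [q Y] : t cannot yield ⟨e,⟨⟨e,e⟩,⟨e,t⟩⟩⟩ as functor, so [Q [R g]] : ⟨t,⟨e,⟨⟨e,e⟩,⟨e,t⟩⟩⟩⟩.
[Q [R g]] is required to be ⟨t,⟨e,⟨⟨e,e⟩,⟨e,t⟩⟩⟩⟩. [R g] : t cannot yield ⟨t,⟨e,⟨⟨e,e⟩,⟨e,t⟩⟩⟩⟩ as functor, so Q : ⟨t,⟨t,⟨e,⟨⟨e,e⟩,⟨e,t⟩⟩⟩⟩⟩.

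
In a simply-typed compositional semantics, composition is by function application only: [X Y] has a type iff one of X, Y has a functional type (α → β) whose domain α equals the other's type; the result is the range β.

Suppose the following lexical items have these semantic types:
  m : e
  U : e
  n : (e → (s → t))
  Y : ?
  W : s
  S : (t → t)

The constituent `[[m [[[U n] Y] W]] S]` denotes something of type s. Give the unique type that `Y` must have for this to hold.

[[m [[[U n] Y] W]] S] is required to be s. S : (t → t) cannot yield s as functor, so [m [[[U n] Y] W]] : ((t → t) → s).
[m [[[U n] Y] W]] is required to be ((t → t) → s). m : e cannot yield ((t → t) → s) as functor, so [[[U n] Y] W] : (e → ((t → t) → s)).
[[[U n] Y] W] is required to be (e → ((t → t) → s)). W : s cannot yield (e → ((t → t) → s)) as functor, so [[U n] Y] : (s → (e → ((t → t) → s))).
[[U n] Y] is required to be (s → (e → ((t → t) → s))). [U n] : (s → t) cannot yield (s → (e → ((t → t) → s))) as functor, so Y : ((s → t) → (s → (e → ((t → t) → s)))).

((s → t) → (s → (e → ((t → t) → s))))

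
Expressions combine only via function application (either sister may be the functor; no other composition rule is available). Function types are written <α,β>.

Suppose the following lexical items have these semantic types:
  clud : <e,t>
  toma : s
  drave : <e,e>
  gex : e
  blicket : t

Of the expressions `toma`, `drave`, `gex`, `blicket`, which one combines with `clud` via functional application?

toma : s — clud needs e; toma needs nothing (atomic); neither fits.
drave : <e,e> — clud needs e; drave needs e; neither fits.
gex — combines: clud : <e,t> takes gex : e as argument, giving t.
blicket : t — clud needs e; blicket needs nothing (atomic); neither fits.

gex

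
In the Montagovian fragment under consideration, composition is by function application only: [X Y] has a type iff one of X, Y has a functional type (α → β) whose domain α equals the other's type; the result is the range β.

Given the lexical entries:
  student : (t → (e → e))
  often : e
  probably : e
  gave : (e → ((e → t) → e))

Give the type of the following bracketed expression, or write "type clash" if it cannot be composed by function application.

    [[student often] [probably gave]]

At [student often]: neither (t → (e → e)) nor e can take the other as argument; the node is ill-typed.

type clash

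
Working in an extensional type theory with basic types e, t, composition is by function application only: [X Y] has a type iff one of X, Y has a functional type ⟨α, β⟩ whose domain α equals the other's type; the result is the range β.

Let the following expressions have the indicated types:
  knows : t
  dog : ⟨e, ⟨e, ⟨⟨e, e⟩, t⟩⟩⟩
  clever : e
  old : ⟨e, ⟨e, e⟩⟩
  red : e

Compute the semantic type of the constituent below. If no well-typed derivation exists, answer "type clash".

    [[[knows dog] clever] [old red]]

type clash

[knows dog]: t and ⟨e, ⟨e, ⟨⟨e, e⟩, t⟩⟩⟩ cannot combine by function application — type clash.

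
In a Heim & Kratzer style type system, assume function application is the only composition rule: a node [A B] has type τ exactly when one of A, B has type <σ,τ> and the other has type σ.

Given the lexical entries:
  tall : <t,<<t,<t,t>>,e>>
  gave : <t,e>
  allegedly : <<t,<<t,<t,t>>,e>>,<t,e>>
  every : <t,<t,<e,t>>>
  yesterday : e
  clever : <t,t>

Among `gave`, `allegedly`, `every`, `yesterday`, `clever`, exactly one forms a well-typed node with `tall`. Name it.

gave : <t,e> — neither side's domain matches the other.
allegedly — combines: allegedly : <<t,<<t,<t,t>>,e>>,<t,e>> takes tall : <t,<<t,<t,t>>,e>> as argument, giving <t,e>.
every : <t,<t,<e,t>>> — neither side's domain matches the other.
yesterday : e — neither side's domain matches the other.
clever : <t,t> — neither side's domain matches the other.

allegedly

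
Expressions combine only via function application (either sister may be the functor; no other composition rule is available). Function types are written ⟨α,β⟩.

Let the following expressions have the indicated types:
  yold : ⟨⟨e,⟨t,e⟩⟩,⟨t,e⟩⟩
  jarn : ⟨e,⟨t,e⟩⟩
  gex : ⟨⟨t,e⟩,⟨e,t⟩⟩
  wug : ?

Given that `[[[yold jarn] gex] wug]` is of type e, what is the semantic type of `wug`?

⟨⟨e,t⟩,e⟩

[[[yold jarn] gex] wug] is required to be e. [[yold jarn] gex] : ⟨e,t⟩ cannot yield e as functor, so wug : ⟨⟨e,t⟩,e⟩.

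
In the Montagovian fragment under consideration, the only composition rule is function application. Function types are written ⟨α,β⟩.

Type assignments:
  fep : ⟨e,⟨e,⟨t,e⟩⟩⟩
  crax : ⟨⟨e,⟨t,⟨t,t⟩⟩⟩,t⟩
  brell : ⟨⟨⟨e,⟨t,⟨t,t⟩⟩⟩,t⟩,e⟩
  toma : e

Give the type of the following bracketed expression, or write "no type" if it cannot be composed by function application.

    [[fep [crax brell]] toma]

⟨t,e⟩

[crax brell] — brell of type ⟨⟨⟨e,⟨t,⟨t,t⟩⟩⟩,t⟩,e⟩ combines with crax of type ⟨⟨e,⟨t,⟨t,t⟩⟩⟩,t⟩: type e.
[fep [crax brell]] — fep of type ⟨e,⟨e,⟨t,e⟩⟩⟩ combines with [crax brell] of type e: type ⟨e,⟨t,e⟩⟩.
[[fep [crax brell]] toma] — [fep [crax brell]] of type ⟨e,⟨t,e⟩⟩ combines with toma of type e: type ⟨t,e⟩.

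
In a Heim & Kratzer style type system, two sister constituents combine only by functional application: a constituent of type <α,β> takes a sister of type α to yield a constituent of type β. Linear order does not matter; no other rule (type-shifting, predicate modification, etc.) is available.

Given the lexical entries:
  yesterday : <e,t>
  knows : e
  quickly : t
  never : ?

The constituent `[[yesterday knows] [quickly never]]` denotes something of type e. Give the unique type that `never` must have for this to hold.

For [[yesterday knows] [quickly never]] to have type e with [yesterday knows] of type t, [quickly never] must be the function: [quickly never] : <t,e>.
For [quickly never] to have type <t,e> with quickly of type t, never must be the function: never : <t,<t,e>>.

<t,<t,e>>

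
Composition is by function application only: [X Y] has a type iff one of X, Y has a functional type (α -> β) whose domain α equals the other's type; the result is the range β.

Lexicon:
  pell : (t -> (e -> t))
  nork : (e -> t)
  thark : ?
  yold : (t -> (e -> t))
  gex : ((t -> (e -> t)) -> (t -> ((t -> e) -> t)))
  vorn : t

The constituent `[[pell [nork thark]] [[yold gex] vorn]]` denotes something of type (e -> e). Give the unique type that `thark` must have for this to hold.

((e -> t) -> ((t -> (e -> t)) -> (((t -> e) -> t) -> (e -> e))))

At [[pell [nork thark]] [[yold gex] vorn]] (required: (e -> e)): [[yold gex] vorn] is ((t -> e) -> t), which is not a function with range (e -> e); hence [pell [nork thark]] is the functor — type (((t -> e) -> t) -> (e -> e)).
At [pell [nork thark]] (required: (((t -> e) -> t) -> (e -> e))): pell is (t -> (e -> t)), which is not a function with range (((t -> e) -> t) -> (e -> e)); hence [nork thark] is the functor — type ((t -> (e -> t)) -> (((t -> e) -> t) -> (e -> e))).
At [nork thark] (required: ((t -> (e -> t)) -> (((t -> e) -> t) -> (e -> e)))): nork is (e -> t), which is not a function with range ((t -> (e -> t)) -> (((t -> e) -> t) -> (e -> e))); hence thark is the functor — type ((e -> t) -> ((t -> (e -> t)) -> (((t -> e) -> t) -> (e -> e)))).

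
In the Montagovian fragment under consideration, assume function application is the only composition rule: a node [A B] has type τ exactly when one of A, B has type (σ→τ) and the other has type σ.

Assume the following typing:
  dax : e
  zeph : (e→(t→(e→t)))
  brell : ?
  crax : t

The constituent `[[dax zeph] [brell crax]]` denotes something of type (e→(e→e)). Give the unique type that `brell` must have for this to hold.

[[dax zeph] [brell crax]] is required to be (e→(e→e)). [dax zeph] : (t→(e→t)) cannot yield (e→(e→e)) as functor, so [brell crax] : ((t→(e→t))→(e→(e→e))).
[brell crax] is required to be ((t→(e→t))→(e→(e→e))). crax : t cannot yield ((t→(e→t))→(e→(e→e))) as functor, so brell : (t→((t→(e→t))→(e→(e→e)))).

(t→((t→(e→t))→(e→(e→e))))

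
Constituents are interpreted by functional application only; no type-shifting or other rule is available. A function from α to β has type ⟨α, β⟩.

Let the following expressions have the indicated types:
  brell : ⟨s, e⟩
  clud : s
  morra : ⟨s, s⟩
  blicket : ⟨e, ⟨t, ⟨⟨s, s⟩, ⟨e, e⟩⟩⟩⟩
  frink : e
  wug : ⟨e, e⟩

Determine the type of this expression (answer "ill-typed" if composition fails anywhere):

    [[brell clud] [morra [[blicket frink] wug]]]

At [brell clud], brell : ⟨s, e⟩ takes clud : s, giving e.
At [blicket frink], blicket : ⟨e, ⟨t, ⟨⟨s, s⟩, ⟨e, e⟩⟩⟩⟩ takes frink : e, giving ⟨t, ⟨⟨s, s⟩, ⟨e, e⟩⟩⟩.
At [[blicket frink] wug]: neither ⟨t, ⟨⟨s, s⟩, ⟨e, e⟩⟩⟩ nor ⟨e, e⟩ can take the other as argument; the node is ill-typed.

ill-typed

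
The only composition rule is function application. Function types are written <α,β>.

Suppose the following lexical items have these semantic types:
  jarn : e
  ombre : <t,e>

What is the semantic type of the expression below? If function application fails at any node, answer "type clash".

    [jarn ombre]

type clash

[jarn ombre]: e with <t,e> — neither is a function whose domain matches the other; composition fails here.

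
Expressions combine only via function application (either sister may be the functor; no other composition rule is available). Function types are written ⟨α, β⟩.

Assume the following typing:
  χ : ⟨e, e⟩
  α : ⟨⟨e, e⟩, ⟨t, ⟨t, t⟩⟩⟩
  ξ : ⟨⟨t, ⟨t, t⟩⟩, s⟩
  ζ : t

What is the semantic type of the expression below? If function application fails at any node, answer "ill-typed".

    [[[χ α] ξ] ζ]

ill-typed

[χ α]: α is ⟨⟨e, e⟩, ⟨t, ⟨t, t⟩⟩⟩, χ is ⟨e, e⟩; result ⟨t, ⟨t, t⟩⟩.
[[χ α] ξ]: ξ is ⟨⟨t, ⟨t, t⟩⟩, s⟩, [χ α] is ⟨t, ⟨t, t⟩⟩; result s.
[[[χ α] ξ] ζ]: s with t — neither is a function whose domain matches the other; composition fails here.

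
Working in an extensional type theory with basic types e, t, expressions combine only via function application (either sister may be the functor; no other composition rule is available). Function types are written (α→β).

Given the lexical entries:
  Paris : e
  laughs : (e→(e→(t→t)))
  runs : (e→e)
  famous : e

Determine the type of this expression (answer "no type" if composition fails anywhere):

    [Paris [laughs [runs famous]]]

[runs famous]: (e→e) applied to e yields e.
[laughs [runs famous]]: (e→(e→(t→t))) applied to e yields (e→(t→t)).
[Paris [laughs [runs famous]]]: (e→(t→t)) applied to e yields (t→t).

(t→t)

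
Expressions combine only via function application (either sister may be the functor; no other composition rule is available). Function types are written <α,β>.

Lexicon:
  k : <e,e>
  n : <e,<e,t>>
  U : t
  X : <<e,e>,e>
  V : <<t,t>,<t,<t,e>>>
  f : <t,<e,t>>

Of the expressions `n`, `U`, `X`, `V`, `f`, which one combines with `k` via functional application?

X

n : <e,<e,t>> — k needs e; n needs e; neither fits.
U : t — k needs e; U needs nothing (atomic); neither fits.
X — combines: X : <<e,e>,e> takes k : <e,e> as argument, giving e.
V : <<t,t>,<t,<t,e>>> — k needs e; V needs <t,t>; neither fits.
f : <t,<e,t>> — k needs e; f needs t; neither fits.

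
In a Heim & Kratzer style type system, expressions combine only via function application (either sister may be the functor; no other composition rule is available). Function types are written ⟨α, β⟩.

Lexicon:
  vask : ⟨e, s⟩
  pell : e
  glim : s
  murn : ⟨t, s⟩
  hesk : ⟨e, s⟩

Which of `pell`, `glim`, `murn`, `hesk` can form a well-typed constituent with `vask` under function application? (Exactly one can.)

pell — combines: vask : ⟨e, s⟩ takes pell : e as argument, giving s.
glim : s — does not combine with vask.
murn : ⟨t, s⟩ — does not combine with vask.
hesk : ⟨e, s⟩ — does not combine with vask.

pell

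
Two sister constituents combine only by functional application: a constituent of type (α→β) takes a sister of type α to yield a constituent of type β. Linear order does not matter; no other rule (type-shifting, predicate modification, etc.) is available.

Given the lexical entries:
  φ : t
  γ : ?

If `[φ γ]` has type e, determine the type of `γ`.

[φ γ] is required to be e. φ : t cannot yield e as functor, so γ : (t→e).

(t→e)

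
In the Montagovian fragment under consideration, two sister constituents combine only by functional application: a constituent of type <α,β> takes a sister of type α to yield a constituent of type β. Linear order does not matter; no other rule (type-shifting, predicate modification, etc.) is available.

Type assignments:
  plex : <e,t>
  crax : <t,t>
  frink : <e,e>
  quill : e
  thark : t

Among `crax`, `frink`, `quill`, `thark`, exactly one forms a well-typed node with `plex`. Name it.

quill

crax : <t,t> — neither side's domain matches the other.
frink : <e,e> — neither side's domain matches the other.
quill — combines: plex : <e,t> takes quill : e as argument, giving t.
thark : t — neither side's domain matches the other.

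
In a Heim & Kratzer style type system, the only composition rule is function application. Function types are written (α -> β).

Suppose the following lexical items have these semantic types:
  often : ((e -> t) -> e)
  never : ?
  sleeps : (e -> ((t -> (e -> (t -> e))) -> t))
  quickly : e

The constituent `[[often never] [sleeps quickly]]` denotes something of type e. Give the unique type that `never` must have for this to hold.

(((e -> t) -> e) -> (((t -> (e -> (t -> e))) -> t) -> e))

At [[often never] [sleeps quickly]] (required: e): [sleeps quickly] is ((t -> (e -> (t -> e))) -> t), which is not a function with range e; hence [often never] is the functor — type (((t -> (e -> (t -> e))) -> t) -> e).
At [often never] (required: (((t -> (e -> (t -> e))) -> t) -> e)): often is ((e -> t) -> e), which is not a function with range (((t -> (e -> (t -> e))) -> t) -> e); hence never is the functor — type (((e -> t) -> e) -> (((t -> (e -> (t -> e))) -> t) -> e)).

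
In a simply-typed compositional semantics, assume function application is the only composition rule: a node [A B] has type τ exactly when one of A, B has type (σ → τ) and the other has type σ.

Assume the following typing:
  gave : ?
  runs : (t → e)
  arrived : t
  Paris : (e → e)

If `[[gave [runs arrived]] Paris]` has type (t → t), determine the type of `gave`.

(e → ((e → e) → (t → t)))

For [[gave [runs arrived]] Paris] to have type (t → t) with Paris of type (e → e), [gave [runs arrived]] must be the function: [gave [runs arrived]] : ((e → e) → (t → t)).
For [gave [runs arrived]] to have type ((e → e) → (t → t)) with [runs arrived] of type e, gave must be the function: gave : (e → ((e → e) → (t → t))).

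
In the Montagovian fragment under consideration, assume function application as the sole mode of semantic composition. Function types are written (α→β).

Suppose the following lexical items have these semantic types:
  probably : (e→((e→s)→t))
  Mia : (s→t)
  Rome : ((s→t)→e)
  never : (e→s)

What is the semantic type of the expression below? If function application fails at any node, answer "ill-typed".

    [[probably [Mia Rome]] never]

t

[Mia Rome] — Rome of type ((s→t)→e) combines with Mia of type (s→t): type e.
[probably [Mia Rome]] — probably of type (e→((e→s)→t)) combines with [Mia Rome] of type e: type ((e→s)→t).
[[probably [Mia Rome]] never] — [probably [Mia Rome]] of type ((e→s)→t) combines with never of type (e→s): type t.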